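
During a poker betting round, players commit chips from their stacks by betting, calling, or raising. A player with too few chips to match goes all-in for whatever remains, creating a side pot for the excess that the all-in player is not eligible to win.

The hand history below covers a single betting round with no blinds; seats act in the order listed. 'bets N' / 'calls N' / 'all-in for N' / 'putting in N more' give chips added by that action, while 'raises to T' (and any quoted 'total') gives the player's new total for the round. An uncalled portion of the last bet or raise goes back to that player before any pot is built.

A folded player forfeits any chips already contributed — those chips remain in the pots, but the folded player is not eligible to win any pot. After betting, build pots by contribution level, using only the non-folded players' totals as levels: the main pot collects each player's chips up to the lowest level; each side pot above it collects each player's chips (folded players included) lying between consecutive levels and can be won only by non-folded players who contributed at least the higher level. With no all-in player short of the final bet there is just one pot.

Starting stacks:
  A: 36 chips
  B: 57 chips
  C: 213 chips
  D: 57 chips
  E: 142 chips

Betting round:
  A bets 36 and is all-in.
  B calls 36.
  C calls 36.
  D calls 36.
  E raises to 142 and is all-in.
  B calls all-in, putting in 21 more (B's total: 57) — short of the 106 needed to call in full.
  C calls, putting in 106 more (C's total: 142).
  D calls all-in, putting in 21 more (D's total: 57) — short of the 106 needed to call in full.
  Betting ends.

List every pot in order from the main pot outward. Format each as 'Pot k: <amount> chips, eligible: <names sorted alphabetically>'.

Pot 1: 180 chips, eligible: A, B, C, D, E
Pot 2: 84 chips, eligible: B, C, D, E
Pot 3: 170 chips, eligible: C, E

Derivation:
Contributions: A=36, B=57, C=142, D=57, E=142
Pot levels (distinct totals of non-folded players): 36, 57, 142
Layer 1-36: 36 each from A, B, C, D, E = 36*5 = 180 chips; eligible A, B, C, D, E
Layer 37-57: 21 each from B, C, D, E = 21*4 = 84 chips; eligible B, C, D, E
Layer 58-142: 85 each from C, E = 85*2 = 170 chips; eligible C, E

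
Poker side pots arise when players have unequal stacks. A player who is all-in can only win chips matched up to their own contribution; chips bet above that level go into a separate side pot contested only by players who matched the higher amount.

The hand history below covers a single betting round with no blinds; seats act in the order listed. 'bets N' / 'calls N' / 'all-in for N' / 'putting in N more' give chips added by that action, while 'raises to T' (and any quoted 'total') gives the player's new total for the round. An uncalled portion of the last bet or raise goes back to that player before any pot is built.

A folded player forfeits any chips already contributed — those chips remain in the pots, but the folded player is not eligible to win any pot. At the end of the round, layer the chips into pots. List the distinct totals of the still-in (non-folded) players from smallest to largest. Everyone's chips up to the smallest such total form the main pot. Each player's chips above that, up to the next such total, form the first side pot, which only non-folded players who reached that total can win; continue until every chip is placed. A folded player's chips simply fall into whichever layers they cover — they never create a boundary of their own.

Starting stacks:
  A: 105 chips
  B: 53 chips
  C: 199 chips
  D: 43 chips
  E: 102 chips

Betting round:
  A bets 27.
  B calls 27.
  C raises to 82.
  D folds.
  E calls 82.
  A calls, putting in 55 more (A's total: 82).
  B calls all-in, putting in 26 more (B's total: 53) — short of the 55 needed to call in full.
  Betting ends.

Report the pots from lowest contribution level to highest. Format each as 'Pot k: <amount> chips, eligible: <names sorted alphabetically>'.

Contributions: A=82, B=53, C=82, E=82
Folded: D
Pot levels (distinct totals of non-folded players): 53, 82
Layer 1-53: 53 each from A, B, C, E = 53*4 = 212 chips; eligible A, B, C, E
Layer 54-82: 29 each from A, C, E = 29*3 = 87 chips; eligible A, C, E

Pot 1: 212 chips, eligible: A, B, C, E
Pot 2: 87 chips, eligible: A, C, E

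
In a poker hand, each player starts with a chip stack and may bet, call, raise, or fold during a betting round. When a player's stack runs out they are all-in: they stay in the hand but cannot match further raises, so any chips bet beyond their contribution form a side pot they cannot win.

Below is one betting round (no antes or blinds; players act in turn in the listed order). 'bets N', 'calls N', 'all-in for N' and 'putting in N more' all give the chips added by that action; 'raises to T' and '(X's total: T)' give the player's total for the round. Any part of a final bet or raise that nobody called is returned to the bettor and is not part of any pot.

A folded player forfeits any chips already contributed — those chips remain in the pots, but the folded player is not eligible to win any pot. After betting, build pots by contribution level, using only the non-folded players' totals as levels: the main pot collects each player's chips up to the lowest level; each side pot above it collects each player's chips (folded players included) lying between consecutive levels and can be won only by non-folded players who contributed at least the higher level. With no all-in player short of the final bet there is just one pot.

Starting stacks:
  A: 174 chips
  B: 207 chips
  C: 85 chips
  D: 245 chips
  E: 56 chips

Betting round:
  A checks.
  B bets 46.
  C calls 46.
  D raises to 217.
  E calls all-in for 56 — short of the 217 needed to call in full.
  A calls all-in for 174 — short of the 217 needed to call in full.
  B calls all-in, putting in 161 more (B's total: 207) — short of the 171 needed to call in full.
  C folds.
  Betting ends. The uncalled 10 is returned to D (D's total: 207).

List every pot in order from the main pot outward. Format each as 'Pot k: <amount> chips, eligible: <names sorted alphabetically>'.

Contributions (after 10 returned to D): A=174, B=207, C=46, D=207, E=56
Folded: C
Pot levels (distinct totals of non-folded players): 56, 174, 207
Layer 1-56: A 56 + B 56 + C 46 + D 56 + E 56 = 270 chips; eligible A, B, D, E
Layer 57-174: 118 each from A, B, D = 118*3 = 354 chips; eligible A, B, D
Layer 175-207: 33 each from B, D = 33*2 = 66 chips; eligible B, D

Pot 1: 270 chips, eligible: A, B, D, E
Pot 2: 354 chips, eligible: A, B, D
Pot 3: 66 chips, eligible: B, D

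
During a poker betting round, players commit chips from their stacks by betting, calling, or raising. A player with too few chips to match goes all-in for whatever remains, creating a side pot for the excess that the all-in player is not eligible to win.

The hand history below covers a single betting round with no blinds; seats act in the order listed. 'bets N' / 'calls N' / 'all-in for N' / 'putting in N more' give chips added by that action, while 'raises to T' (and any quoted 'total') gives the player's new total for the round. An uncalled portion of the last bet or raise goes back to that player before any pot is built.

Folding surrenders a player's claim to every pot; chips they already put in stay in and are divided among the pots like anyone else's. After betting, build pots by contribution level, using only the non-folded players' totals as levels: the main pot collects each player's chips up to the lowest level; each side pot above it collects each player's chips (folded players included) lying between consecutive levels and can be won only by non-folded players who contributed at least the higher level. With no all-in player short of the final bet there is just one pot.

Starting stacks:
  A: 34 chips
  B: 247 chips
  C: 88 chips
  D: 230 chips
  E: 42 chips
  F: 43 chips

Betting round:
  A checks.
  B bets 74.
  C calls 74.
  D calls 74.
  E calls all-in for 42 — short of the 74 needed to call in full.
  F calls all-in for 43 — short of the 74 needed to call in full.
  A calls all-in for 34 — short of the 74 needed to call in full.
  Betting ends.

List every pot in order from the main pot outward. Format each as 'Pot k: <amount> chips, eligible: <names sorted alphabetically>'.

Contributions: A=34, B=74, C=74, D=74, E=42, F=43
Pot levels (distinct totals of non-folded players): 34, 42, 43, 74
Layer 1-34: 34 each from A, B, C, D, E, F = 34*6 = 204 chips; eligible A, B, C, D, E, F
Layer 35-42: 8 each from B, C, D, E, F = 8*5 = 40 chips; eligible B, C, D, E, F
Layer 43-43: 1 each from B, C, D, F = 1*4 = 4 chips; eligible B, C, D, F
Layer 44-74: 31 each from B, C, D = 31*3 = 93 chips; eligible B, C, D

Pot 1: 204 chips, eligible: A, B, C, D, E, F
Pot 2: 40 chips, eligible: B, C, D, E, F
Pot 3: 4 chips, eligible: B, C, D, F
Pot 4: 93 chips, eligible: B, C, D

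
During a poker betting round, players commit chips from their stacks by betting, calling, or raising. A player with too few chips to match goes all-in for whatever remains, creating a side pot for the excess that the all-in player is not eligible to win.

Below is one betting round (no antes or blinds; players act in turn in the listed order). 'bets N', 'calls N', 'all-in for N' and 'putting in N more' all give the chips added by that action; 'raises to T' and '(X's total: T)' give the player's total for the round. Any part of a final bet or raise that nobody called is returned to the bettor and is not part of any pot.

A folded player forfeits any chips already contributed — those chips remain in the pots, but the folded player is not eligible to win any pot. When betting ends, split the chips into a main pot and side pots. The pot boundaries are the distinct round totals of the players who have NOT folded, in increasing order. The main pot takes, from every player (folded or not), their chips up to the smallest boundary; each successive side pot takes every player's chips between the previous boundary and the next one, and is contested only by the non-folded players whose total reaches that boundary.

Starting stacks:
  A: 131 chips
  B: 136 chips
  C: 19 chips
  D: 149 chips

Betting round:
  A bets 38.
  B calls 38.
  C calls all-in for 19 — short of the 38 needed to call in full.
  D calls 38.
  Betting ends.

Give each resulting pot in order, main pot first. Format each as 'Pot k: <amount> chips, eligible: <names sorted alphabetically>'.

Contributions: A=38, B=38, C=19, D=38
Pot levels (distinct totals of non-folded players): 19, 38
Layer 1-19: 19 each from A, B, C, D = 19*4 = 76 chips; eligible A, B, C, D
Layer 20-38: 19 each from A, B, D = 19*3 = 57 chips; eligible A, B, D

Pot 1: 76 chips, eligible: A, B, C, D
Pot 2: 57 chips, eligible: A, B, D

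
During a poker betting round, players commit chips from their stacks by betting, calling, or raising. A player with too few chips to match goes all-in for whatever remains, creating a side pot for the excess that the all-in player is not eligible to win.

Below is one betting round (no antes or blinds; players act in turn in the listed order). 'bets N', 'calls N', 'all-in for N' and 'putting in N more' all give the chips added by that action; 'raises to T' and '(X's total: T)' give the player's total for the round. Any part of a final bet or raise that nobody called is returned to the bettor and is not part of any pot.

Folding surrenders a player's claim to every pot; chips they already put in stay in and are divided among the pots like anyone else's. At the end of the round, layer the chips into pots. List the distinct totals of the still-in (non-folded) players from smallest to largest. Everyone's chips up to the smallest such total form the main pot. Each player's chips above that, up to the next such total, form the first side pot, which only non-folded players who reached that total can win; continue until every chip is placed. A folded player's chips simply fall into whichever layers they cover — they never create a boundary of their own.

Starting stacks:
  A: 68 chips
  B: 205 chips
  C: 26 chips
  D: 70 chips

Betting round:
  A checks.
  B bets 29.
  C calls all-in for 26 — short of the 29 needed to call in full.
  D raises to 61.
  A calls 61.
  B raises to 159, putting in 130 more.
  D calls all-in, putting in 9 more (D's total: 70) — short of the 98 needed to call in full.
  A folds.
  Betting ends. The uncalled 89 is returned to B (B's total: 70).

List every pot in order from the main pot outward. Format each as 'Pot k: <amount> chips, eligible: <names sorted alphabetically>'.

Contributions (after 89 returned to B): A=61, B=70, C=26, D=70
Folded: A
Pot levels (distinct totals of non-folded players): 26, 70
Layer 1-26: 26 each from A, B, C, D = 26*4 = 104 chips; eligible B, C, D
Layer 27-70: A 35 + B 44 + D 44 = 123 chips; eligible B, D

Pot 1: 104 chips, eligible: B, C, D
Pot 2: 123 chips, eligible: B, D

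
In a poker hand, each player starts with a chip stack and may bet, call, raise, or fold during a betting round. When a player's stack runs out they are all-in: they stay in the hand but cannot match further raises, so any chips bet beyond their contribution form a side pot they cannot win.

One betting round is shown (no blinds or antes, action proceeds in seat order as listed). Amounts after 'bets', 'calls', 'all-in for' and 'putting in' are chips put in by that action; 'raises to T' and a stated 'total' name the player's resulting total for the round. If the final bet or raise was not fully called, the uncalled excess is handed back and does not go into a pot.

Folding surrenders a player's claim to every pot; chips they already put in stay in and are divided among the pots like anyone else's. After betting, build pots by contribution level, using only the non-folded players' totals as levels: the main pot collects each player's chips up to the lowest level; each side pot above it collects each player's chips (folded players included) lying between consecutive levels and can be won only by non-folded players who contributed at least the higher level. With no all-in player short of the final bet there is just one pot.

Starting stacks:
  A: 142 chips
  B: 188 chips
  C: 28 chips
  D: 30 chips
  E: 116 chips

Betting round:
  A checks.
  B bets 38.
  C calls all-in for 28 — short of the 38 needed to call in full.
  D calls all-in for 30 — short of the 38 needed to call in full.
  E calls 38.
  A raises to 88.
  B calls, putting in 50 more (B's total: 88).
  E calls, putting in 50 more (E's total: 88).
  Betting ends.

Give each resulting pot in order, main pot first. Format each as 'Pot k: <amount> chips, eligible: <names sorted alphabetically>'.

Contributions: A=88, B=88, C=28, D=30, E=88
Pot levels (distinct totals of non-folded players): 28, 30, 88
Layer 1-28: 28 each from A, B, C, D, E = 28*5 = 140 chips; eligible A, B, C, D, E
Layer 29-30: 2 each from A, B, D, E = 2*4 = 8 chips; eligible A, B, D, E
Layer 31-88: 58 each from A, B, E = 58*3 = 174 chips; eligible A, B, E

Pot 1: 140 chips, eligible: A, B, C, D, E
Pot 2: 8 chips, eligible: A, B, D, E
Pot 3: 174 chips, eligible: A, B, E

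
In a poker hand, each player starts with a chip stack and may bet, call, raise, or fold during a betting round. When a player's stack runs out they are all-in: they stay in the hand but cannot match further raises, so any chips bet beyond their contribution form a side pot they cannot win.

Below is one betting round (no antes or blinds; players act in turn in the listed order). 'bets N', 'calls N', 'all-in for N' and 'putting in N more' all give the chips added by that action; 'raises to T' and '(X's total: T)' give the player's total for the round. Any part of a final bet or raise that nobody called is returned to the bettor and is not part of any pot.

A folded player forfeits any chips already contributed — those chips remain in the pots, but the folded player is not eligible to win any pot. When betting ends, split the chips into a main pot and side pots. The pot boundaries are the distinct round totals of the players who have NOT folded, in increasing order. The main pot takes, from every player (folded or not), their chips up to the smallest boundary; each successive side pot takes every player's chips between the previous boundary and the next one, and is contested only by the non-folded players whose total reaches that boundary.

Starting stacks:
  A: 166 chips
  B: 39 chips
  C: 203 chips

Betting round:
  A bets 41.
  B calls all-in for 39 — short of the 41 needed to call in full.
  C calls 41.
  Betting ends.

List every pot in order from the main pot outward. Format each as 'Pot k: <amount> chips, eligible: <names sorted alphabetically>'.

Contributions: A=41, B=39, C=41
Pot levels (distinct totals of non-folded players): 39, 41
Layer 1-39: 39 each from A, B, C = 39*3 = 117 chips; eligible A, B, C
Layer 40-41: 2 each from A, C = 2*2 = 4 chips; eligible A, C

Pot 1: 117 chips, eligible: A, B, C
Pot 2: 4 chips, eligible: A, C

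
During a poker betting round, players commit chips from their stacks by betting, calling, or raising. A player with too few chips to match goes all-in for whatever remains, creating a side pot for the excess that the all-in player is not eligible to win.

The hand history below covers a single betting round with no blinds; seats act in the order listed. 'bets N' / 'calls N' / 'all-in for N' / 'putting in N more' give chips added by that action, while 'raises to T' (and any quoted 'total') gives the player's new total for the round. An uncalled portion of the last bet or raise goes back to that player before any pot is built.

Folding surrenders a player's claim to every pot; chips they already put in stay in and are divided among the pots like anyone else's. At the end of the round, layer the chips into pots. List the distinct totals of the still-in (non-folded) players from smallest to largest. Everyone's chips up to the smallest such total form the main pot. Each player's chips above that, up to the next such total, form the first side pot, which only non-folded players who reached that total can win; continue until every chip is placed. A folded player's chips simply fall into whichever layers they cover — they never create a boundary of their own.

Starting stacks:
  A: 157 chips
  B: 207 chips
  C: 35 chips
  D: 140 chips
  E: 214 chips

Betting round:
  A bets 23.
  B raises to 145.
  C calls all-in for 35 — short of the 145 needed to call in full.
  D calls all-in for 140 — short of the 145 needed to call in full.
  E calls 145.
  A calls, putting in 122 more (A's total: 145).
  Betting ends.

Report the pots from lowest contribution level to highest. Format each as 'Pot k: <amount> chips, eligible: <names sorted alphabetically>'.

Pot 1: 175 chips, eligible: A, B, C, D, E
Pot 2: 420 chips, eligible: A, B, D, E
Pot 3: 15 chips, eligible: A, B, E

Derivation:
Contributions: A=145, B=145, C=35, D=140, E=145
Pot levels (distinct totals of non-folded players): 35, 140, 145
Layer 1-35: 35 each from A, B, C, D, E = 35*5 = 175 chips; eligible A, B, C, D, E
Layer 36-140: 105 each from A, B, D, E = 105*4 = 420 chips; eligible A, B, D, E
Layer 141-145: 5 each from A, B, E = 5*3 = 15 chips; eligible A, B, E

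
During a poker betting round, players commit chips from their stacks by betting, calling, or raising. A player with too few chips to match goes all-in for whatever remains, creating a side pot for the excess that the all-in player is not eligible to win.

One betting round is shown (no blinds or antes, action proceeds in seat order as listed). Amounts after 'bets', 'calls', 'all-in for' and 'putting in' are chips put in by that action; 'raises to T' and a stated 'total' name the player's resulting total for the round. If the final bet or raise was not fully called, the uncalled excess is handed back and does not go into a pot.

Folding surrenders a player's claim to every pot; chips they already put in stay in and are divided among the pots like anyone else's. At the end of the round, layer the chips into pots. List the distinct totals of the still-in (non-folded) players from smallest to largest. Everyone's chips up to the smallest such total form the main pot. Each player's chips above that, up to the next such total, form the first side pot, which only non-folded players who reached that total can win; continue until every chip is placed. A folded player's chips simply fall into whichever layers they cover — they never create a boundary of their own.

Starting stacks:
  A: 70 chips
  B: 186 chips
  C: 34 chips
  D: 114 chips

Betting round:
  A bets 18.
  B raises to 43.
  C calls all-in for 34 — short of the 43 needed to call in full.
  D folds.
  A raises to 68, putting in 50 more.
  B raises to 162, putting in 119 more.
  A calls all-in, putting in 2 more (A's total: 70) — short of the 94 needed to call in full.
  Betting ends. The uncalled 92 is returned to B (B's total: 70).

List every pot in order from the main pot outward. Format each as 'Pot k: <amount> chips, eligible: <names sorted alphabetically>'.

Contributions (after 92 returned to B): A=70, B=70, C=34
Folded: D
Pot levels (distinct totals of non-folded players): 34, 70
Layer 1-34: 34 each from A, B, C = 34*3 = 102 chips; eligible A, B, C
Layer 35-70: 36 each from A, B = 36*2 = 72 chips; eligible A, B

Pot 1: 102 chips, eligible: A, B, C
Pot 2: 72 chips, eligible: A, B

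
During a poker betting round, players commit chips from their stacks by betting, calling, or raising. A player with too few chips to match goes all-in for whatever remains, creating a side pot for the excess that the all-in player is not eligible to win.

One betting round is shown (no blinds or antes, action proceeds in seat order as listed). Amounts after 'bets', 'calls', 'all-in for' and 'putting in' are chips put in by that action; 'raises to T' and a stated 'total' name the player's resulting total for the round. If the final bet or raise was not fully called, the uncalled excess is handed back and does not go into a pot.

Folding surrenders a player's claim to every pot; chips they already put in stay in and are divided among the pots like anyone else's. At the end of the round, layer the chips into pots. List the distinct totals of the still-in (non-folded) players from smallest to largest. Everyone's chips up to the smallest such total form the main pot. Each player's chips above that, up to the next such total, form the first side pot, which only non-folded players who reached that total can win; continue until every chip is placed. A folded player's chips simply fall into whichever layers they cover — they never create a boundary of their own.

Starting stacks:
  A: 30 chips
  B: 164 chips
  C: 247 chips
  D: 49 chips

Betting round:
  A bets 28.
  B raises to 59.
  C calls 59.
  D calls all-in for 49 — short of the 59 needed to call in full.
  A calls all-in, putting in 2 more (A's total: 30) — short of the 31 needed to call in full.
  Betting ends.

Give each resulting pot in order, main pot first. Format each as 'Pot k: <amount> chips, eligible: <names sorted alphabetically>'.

Pot 1: 120 chips, eligible: A, B, C, D
Pot 2: 57 chips, eligible: B, C, D
Pot 3: 20 chips, eligible: B, C

Derivation:
Contributions: A=30, B=59, C=59, D=49
Pot levels (distinct totals of non-folded players): 30, 49, 59
Layer 1-30: 30 each from A, B, C, D = 30*4 = 120 chips; eligible A, B, C, D
Layer 31-49: 19 each from B, C, D = 19*3 = 57 chips; eligible B, C, D
Layer 50-59: 10 each from B, C = 10*2 = 20 chips; eligible B, C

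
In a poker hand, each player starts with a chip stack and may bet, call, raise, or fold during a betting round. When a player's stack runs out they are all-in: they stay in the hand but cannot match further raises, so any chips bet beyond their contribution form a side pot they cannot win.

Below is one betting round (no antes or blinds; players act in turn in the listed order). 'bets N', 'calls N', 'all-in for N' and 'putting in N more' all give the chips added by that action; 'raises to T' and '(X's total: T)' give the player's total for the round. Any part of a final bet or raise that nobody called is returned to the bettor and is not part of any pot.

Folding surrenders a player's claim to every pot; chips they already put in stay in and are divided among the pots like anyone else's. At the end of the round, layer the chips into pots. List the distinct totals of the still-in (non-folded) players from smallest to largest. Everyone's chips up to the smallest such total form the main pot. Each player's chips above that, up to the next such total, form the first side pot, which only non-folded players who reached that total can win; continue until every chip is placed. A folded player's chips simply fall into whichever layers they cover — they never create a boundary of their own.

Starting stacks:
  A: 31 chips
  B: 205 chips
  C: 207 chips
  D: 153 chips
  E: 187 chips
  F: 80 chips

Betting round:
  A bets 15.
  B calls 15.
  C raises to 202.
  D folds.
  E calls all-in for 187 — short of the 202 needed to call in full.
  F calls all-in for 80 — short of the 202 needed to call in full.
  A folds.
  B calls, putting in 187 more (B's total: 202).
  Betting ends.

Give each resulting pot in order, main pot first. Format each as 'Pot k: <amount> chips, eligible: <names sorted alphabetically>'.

Contributions: A=15, B=202, C=202, E=187, F=80
Folded: A, D
Pot levels (distinct totals of non-folded players): 80, 187, 202
Layer 1-80: A 15 + B 80 + C 80 + E 80 + F 80 = 335 chips; eligible B, C, E, F
Layer 81-187: 107 each from B, C, E = 107*3 = 321 chips; eligible B, C, E
Layer 188-202: 15 each from B, C = 15*2 = 30 chips; eligible B, C

Pot 1: 335 chips, eligible: B, C, E, F
Pot 2: 321 chips, eligible: B, C, E
Pot 3: 30 chips, eligible: B, C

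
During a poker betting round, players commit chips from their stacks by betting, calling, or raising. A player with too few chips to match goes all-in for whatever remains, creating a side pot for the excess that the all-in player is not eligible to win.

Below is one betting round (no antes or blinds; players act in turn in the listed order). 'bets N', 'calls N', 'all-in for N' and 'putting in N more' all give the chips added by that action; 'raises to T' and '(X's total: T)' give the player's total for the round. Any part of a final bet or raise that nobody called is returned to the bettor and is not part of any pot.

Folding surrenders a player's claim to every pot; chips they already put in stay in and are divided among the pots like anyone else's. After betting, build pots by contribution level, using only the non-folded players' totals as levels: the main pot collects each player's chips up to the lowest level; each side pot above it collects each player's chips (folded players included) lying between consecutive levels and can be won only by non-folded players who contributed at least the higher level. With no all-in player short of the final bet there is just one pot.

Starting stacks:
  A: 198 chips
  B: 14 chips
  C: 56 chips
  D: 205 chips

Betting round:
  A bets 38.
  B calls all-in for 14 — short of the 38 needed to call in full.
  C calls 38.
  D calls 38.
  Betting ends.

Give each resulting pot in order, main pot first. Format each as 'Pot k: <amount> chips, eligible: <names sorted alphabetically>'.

Contributions: A=38, B=14, C=38, D=38
Pot levels (distinct totals of non-folded players): 14, 38
Layer 1-14: 14 each from A, B, C, D = 14*4 = 56 chips; eligible A, B, C, D
Layer 15-38: 24 each from A, C, D = 24*3 = 72 chips; eligible A, C, D

Pot 1: 56 chips, eligible: A, B, C, D
Pot 2: 72 chips, eligible: A, C, D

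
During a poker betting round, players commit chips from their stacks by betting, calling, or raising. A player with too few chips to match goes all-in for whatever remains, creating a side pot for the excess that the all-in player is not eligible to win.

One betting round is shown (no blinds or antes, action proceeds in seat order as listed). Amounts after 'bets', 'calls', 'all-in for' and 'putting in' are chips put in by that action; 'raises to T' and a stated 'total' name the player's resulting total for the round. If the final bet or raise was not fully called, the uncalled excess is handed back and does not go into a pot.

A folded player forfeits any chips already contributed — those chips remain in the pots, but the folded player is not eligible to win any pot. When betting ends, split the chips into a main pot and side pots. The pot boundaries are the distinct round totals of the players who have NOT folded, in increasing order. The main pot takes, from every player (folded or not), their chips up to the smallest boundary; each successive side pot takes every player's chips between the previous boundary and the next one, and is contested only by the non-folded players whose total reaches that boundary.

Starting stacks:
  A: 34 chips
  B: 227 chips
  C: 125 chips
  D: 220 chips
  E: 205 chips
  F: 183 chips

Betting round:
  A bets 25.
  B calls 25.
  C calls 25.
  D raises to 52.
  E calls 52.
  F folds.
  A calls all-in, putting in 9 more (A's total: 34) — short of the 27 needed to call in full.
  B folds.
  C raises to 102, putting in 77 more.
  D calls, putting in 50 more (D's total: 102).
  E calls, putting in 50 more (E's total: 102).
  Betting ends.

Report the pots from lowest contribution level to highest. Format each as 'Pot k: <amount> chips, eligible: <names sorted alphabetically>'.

Pot 1: 161 chips, eligible: A, C, D, E
Pot 2: 204 chips, eligible: C, D, E

Derivation:
Contributions: A=34, B=25, C=102, D=102, E=102
Folded: B, F
Pot levels (distinct totals of non-folded players): 34, 102
Layer 1-34: A 34 + B 25 + C 34 + D 34 + E 34 = 161 chips; eligible A, C, D, E
Layer 35-102: 68 each from C, D, E = 68*3 = 204 chips; eligible C, D, E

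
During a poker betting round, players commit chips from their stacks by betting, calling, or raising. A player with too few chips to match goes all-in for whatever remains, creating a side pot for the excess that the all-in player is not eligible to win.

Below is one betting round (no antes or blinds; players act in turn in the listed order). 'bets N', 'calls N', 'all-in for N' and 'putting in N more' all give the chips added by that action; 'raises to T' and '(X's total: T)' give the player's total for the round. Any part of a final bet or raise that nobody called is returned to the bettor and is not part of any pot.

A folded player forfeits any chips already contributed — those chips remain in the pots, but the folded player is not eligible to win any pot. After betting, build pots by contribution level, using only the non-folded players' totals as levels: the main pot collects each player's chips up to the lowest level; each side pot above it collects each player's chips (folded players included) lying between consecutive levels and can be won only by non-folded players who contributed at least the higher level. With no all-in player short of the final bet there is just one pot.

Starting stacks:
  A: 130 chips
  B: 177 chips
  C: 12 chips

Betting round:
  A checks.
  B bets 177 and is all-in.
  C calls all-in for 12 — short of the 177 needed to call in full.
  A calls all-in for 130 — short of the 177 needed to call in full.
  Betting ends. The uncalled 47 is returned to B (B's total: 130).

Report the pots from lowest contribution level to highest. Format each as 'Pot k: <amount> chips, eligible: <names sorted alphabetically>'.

Contributions (after 47 returned to B): A=130, B=130, C=12
Pot levels (distinct totals of non-folded players): 12, 130
Layer 1-12: 12 each from A, B, C = 12*3 = 36 chips; eligible A, B, C
Layer 13-130: 118 each from A, B = 118*2 = 236 chips; eligible A, B

Pot 1: 36 chips, eligible: A, B, C
Pot 2: 236 chips, eligible: A, B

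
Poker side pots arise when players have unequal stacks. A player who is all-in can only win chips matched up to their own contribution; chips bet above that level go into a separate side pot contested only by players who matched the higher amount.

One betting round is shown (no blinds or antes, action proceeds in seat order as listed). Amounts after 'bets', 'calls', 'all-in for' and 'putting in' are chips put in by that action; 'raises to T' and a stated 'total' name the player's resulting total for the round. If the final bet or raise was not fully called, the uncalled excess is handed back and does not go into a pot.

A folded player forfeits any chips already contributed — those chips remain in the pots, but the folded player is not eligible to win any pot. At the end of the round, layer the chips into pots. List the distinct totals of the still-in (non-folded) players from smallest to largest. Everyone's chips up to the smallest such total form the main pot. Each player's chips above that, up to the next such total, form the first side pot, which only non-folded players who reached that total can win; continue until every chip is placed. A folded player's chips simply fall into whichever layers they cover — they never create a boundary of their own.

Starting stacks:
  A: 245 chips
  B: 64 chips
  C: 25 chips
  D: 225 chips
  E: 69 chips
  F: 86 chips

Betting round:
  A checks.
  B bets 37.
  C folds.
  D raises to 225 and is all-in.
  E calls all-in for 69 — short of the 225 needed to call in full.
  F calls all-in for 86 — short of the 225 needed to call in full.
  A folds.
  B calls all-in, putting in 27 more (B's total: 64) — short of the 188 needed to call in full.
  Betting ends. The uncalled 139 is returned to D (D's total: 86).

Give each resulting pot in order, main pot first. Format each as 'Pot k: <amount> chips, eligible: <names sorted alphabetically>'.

Contributions (after 139 returned to D): B=64, D=86, E=69, F=86
Folded: A, C
Pot levels (distinct totals of non-folded players): 64, 69, 86
Layer 1-64: 64 each from B, D, E, F = 64*4 = 256 chips; eligible B, D, E, F
Layer 65-69: 5 each from D, E, F = 5*3 = 15 chips; eligible D, E, F
Layer 70-86: 17 each from D, F = 17*2 = 34 chips; eligible D, F

Pot 1: 256 chips, eligible: B, D, E, F
Pot 2: 15 chips, eligible: D, E, F
Pot 3: 34 chips, eligible: D, F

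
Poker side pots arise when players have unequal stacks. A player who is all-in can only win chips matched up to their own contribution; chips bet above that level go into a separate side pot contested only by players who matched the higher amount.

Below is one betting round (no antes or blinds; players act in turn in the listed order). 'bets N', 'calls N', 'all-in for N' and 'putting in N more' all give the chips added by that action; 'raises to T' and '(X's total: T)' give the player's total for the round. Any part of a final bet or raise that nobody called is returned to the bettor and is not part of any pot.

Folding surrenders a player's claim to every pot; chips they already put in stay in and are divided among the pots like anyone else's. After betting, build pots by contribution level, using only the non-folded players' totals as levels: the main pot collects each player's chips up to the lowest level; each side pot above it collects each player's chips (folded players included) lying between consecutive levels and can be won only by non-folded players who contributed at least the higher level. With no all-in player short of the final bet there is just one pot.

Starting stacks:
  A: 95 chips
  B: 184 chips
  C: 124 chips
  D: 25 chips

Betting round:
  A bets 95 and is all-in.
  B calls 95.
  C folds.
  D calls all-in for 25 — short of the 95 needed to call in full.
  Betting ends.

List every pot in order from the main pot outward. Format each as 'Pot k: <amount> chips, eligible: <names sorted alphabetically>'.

Pot 1: 75 chips, eligible: A, B, D
Pot 2: 140 chips, eligible: A, B

Derivation:
Contributions: A=95, B=95, D=25
Folded: C
Pot levels (distinct totals of non-folded players): 25, 95
Layer 1-25: 25 each from A, B, D = 25*3 = 75 chips; eligible A, B, D
Layer 26-95: 70 each from A, B = 70*2 = 140 chips; eligible A, B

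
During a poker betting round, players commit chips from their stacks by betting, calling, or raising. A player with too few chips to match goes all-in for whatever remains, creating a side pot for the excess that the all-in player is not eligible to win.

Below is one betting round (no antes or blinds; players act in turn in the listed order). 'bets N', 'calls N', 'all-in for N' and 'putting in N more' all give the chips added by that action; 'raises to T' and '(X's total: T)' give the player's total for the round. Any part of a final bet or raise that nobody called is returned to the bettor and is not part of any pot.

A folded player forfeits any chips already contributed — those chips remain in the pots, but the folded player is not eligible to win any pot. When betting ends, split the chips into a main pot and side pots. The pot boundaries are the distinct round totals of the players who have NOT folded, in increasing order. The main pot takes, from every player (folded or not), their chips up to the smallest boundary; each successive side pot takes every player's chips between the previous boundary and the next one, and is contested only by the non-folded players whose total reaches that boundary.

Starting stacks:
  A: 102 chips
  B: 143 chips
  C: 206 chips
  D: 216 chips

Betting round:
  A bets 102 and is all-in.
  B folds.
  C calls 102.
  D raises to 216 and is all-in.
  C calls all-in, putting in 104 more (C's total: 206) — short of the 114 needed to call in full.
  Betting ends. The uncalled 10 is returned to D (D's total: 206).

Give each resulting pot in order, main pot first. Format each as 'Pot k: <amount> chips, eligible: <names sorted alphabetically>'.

Pot 1: 306 chips, eligible: A, C, D
Pot 2: 208 chips, eligible: C, D

Derivation:
Contributions (after 10 returned to D): A=102, C=206, D=206
Folded: B
Pot levels (distinct totals of non-folded players): 102, 206
Layer 1-102: 102 each from A, C, D = 102*3 = 306 chips; eligible A, C, D
Layer 103-206: 104 each from C, D = 104*2 = 208 chips; eligible C, D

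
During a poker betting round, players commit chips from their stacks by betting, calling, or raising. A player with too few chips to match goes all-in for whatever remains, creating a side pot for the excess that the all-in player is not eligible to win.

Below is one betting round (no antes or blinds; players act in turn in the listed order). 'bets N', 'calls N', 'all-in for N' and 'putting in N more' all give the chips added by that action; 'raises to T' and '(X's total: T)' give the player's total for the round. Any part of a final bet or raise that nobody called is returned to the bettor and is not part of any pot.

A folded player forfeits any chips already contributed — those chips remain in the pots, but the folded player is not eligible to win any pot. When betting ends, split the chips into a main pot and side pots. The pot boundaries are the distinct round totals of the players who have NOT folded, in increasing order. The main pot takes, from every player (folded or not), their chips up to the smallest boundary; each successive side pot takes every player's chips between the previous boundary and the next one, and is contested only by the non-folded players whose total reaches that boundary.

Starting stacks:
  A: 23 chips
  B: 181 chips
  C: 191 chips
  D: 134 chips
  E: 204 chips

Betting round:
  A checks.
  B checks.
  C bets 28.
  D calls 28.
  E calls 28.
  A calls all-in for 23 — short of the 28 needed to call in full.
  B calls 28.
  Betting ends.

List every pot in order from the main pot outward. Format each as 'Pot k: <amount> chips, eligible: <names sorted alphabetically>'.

Contributions: A=23, B=28, C=28, D=28, E=28
Pot levels (distinct totals of non-folded players): 23, 28
Layer 1-23: 23 each from A, B, C, D, E = 23*5 = 115 chips; eligible A, B, C, D, E
Layer 24-28: 5 each from B, C, D, E = 5*4 = 20 chips; eligible B, C, D, E

Pot 1: 115 chips, eligible: A, B, C, D, E
Pot 2: 20 chips, eligible: B, C, D, E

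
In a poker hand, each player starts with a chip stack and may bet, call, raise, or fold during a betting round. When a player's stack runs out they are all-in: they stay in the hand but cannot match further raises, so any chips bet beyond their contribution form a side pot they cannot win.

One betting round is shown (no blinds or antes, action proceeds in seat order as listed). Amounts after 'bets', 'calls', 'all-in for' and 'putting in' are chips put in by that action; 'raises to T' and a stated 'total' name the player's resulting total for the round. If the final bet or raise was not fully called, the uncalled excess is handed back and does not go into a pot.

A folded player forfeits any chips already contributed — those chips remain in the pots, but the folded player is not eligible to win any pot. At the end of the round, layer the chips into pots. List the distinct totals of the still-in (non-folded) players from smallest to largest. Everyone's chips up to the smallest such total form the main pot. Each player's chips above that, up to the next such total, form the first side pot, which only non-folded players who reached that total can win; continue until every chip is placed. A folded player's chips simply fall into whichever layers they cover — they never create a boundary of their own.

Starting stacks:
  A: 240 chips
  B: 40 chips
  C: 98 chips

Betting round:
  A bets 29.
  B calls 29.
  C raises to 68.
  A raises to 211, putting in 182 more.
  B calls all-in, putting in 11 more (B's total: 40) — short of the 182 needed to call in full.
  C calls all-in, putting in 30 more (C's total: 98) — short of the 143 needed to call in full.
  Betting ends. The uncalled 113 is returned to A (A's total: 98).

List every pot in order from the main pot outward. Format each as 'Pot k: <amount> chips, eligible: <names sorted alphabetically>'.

Pot 1: 120 chips, eligible: A, B, C
Pot 2: 116 chips, eligible: A, C

Derivation:
Contributions (after 113 returned to A): A=98, B=40, C=98
Pot levels (distinct totals of non-folded players): 40, 98
Layer 1-40: 40 each from A, B, C = 40*3 = 120 chips; eligible A, B, C
Layer 41-98: 58 each from A, C = 58*2 = 116 chips; eligible A, C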